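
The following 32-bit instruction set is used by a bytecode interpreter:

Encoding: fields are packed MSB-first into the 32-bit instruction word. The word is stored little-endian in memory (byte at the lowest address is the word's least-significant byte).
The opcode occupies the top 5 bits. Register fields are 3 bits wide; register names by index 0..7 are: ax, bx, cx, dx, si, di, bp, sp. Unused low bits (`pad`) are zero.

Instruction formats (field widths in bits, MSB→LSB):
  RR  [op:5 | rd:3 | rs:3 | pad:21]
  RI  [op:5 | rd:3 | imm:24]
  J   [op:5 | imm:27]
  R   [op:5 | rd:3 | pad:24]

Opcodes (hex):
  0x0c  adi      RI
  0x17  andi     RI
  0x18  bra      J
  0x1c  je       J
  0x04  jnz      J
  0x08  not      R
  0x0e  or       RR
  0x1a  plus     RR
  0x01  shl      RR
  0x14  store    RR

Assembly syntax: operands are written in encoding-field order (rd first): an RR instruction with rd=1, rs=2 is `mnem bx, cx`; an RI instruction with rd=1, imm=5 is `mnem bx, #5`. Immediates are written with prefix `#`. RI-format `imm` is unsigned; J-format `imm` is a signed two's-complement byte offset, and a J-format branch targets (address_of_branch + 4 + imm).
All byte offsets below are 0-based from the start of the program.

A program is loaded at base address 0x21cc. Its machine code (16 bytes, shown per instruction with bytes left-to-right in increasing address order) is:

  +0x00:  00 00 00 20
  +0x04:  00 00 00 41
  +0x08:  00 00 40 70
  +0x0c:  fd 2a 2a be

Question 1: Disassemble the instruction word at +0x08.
[08] 00 00 40 70 → 0x70400000
  opcode bits[31:27]=0xe: or/RR
  [26:24] rd=0 = ax
  [23:21] rs=2 = cx

or ax, cx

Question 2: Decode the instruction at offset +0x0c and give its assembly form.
[0c] fd 2a 2a be → 0xbe2a2afd
  op=0xbe2a2afd>>27=0x17 ⇒ andi (RI)
  rd@[26:24]=0x6 ⇒ bp
  imm@[23:0]=0x2a2afd ⇒ #2763517

andi bp, #2763517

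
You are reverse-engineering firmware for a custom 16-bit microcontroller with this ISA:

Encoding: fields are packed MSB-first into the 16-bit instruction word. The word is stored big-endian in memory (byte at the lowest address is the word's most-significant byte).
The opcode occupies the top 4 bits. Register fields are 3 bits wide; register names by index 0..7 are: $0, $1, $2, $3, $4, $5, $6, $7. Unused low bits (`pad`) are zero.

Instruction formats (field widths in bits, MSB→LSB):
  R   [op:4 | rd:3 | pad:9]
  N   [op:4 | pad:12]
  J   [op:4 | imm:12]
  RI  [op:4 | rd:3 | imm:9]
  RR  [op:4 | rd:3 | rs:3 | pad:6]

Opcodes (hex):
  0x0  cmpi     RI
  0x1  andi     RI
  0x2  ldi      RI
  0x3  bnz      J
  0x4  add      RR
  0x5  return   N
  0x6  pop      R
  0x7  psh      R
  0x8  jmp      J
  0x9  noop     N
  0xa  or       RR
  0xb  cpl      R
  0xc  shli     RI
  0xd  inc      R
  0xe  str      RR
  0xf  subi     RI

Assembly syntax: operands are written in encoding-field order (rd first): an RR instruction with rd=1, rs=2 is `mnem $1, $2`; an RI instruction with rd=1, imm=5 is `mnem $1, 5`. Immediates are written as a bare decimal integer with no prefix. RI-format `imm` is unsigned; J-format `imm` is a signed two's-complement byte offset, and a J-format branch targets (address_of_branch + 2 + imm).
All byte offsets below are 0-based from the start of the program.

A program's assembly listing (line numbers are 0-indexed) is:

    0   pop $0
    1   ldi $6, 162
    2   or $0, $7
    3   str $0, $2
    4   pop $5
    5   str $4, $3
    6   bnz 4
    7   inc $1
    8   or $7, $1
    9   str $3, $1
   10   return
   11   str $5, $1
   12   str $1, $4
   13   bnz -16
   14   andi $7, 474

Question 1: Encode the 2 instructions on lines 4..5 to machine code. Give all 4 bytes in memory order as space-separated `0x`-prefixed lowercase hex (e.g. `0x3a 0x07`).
L4: pop op=0x6:4|rd=5:3|pad=0:9 ⇒ 0x6a00 ⇒ big 6a 00
L5: str op=0xe:4|rd=4:3|rs=3:3|pad=0:6 ⇒ 0xe8c0 ⇒ big e8 c0

0x6a 0x00 0xe8 0xc0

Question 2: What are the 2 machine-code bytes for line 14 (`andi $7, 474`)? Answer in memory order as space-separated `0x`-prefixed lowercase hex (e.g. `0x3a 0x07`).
L14: andi op=0x1:4|rd=7:3|imm=474:9 ⇒ 0x1fda ⇒ big 1f da

0x1f 0xda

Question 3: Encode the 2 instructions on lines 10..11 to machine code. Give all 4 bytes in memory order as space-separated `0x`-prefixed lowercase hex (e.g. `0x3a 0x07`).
L10: return op=0x5:4|pad=0:12 ⇒ 0x5000 ⇒ big 50 00
L11: str op=0xe:4|rd=5:3|rs=1:3|pad=0:6 ⇒ 0xea40 ⇒ big ea 40

0x50 0x00 0xea 0x40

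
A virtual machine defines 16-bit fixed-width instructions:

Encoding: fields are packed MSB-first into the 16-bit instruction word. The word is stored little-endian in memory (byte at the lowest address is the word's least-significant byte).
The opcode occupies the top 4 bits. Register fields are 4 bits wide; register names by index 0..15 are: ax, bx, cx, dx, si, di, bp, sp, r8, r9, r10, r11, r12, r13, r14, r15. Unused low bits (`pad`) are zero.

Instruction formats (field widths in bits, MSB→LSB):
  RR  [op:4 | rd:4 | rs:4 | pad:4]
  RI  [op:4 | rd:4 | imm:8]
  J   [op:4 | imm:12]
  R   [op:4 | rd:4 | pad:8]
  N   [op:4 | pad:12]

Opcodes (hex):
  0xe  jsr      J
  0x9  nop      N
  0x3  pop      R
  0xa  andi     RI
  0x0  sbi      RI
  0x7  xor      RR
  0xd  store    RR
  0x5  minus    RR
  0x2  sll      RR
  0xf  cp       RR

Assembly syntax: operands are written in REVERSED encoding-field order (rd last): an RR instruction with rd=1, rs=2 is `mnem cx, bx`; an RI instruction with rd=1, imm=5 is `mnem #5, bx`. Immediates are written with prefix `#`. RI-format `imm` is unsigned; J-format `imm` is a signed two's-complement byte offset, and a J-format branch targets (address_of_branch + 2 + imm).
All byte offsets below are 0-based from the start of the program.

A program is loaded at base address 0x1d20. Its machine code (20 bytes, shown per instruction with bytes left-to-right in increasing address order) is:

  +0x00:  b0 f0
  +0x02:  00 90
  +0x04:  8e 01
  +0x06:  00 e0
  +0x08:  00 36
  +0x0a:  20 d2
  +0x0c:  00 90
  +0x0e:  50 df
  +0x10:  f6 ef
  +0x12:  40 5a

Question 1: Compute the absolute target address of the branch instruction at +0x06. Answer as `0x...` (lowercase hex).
off 0x06: read 00 e0 as little → 0xe000
  op=0xe000>>12=0xe ⇒ jsr (J)
  [11:0] imm=0 = #0
  target = base 0x1d20 + off 0x06 + 2 + imm 0 = 0x1d28

0x1d28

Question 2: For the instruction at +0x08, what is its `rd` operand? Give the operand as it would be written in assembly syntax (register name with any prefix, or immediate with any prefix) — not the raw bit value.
bp

[08] 00 36 → 0x3600
  opcode bits[15:12]=0x3: pop/R
  rd: (w>>8)&0xf=0x6 → bp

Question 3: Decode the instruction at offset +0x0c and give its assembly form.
nop

[0c] 00 90 → 0x9000
  op=0x9000>>12=0x9 ⇒ nop (N)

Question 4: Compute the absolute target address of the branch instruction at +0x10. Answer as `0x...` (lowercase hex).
+0x10: f6 ef ⇒ word 0xeff6 (little)
  op=0xeff6>>12=0xe ⇒ jsr (J)
  imm@[11:0]=0xff6 (s12→-10) ⇒ #-10
  target = base 0x1d20 + off 0x10 + 2 + imm -10 = 0x1d28

0x1d28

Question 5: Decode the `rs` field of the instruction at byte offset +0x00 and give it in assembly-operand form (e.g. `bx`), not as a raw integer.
[00] b0 f0 → 0xf0b0
  opcode bits[15:12]=0xf: cp/RR
  rd: (w>>8)&0xf=0x0 → ax
  rs: (w>>4)&0xf=0xb → r11

r11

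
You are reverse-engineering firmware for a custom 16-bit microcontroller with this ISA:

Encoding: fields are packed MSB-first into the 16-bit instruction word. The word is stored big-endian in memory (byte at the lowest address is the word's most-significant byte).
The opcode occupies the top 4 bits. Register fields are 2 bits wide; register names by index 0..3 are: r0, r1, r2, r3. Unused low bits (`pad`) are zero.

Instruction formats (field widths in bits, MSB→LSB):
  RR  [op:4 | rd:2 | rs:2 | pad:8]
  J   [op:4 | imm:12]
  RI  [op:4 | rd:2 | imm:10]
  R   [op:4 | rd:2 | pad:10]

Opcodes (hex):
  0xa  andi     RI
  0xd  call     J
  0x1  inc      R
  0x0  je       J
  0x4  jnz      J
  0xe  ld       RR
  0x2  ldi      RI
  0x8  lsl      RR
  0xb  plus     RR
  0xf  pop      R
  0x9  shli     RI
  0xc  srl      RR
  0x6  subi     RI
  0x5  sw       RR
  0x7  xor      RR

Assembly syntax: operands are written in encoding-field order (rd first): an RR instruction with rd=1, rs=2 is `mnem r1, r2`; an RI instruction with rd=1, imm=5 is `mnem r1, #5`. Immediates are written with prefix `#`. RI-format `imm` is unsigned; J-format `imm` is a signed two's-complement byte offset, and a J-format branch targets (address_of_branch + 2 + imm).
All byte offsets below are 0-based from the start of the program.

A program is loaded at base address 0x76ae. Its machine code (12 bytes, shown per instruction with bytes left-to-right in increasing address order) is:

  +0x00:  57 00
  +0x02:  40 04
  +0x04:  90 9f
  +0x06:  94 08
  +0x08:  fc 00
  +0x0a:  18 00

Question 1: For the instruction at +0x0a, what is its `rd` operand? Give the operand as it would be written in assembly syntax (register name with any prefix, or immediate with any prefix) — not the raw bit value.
[0a] 18 00 → 0x1800
  op=0x1800>>12=0x1 ⇒ inc (R)
  rd: (w>>10)&0x3=0x2 → r2

r2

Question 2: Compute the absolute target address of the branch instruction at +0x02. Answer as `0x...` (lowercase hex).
off 0x02: read 40 04 as big → 0x4004
  top 4b → 0x4 → jnz [J]
  imm: (w>>0)&0xfff=0x4 → #4
  target = base 0x76ae + off 0x02 + 2 + imm 4 = 0x76b6

0x76b6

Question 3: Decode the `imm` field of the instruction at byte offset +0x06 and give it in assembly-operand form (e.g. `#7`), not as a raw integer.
#8

off 0x06: read 94 08 as big → 0x9408
  op=0x9408>>12=0x9 ⇒ shli (RI)
  rd@[11:10]=0x1 ⇒ r1
  imm@[9:0]=0x8 ⇒ #8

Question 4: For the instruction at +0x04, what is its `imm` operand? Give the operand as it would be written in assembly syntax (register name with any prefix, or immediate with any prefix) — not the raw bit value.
#159

off 0x04: read 90 9f as big → 0x909f
  opcode bits[15:12]=0x9: shli/RI
  [11:10] rd=0 = r0
  [9:0] imm=159 = #159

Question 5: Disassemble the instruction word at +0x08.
[08] fc 00 → 0xfc00
  top 4b → 0xf → pop [R]
  rd@[11:10]=0x3 ⇒ r3

pop r3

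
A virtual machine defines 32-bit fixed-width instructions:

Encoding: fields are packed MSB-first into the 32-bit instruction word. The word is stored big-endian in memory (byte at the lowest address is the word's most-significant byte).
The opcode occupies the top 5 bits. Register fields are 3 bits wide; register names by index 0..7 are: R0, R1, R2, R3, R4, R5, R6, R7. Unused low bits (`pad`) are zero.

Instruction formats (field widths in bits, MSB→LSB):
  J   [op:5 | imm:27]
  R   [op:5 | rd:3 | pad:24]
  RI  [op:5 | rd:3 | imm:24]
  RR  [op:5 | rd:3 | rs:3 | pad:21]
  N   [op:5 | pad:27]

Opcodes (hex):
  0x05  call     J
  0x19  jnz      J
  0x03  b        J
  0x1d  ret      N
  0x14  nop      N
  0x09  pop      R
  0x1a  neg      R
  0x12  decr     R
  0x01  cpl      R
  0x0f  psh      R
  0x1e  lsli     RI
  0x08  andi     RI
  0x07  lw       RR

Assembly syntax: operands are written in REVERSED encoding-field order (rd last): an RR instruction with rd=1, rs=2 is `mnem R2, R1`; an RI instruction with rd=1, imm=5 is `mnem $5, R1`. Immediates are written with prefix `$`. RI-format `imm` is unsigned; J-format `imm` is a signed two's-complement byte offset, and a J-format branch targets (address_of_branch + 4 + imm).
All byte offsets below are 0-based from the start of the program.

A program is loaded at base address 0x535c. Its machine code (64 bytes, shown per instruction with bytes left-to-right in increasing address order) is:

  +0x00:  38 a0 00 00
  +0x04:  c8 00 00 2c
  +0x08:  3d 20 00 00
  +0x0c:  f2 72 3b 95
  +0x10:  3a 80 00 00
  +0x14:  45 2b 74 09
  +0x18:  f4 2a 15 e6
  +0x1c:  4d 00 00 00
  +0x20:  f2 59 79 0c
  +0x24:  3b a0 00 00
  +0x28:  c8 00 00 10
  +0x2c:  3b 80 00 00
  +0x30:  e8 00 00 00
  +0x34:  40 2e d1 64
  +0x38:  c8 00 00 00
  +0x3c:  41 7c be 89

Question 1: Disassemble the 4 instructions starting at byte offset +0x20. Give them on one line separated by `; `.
lsli $5863692, R2; lw R5, R3; jnz $16; lw R4, R3

off 0x20: read f2 59 79 0c as big → 0xf259790c
  op=0xf259790c>>27=0x1e ⇒ lsli (RI)
  rd: (w>>24)&0x7=0x2 → R2
  imm: (w>>0)&0xffffff=0x59790c → $5863692
off 0x24: read 3b a0 00 00 as big → 0x3ba00000
  op=0x3ba00000>>27=0x7 ⇒ lw (RR)
  rd: (w>>24)&0x7=0x3 → R3
  rs: (w>>21)&0x7=0x5 → R5
off 0x28: read c8 00 00 10 as big → 0xc8000010
  op=0xc8000010>>27=0x19 ⇒ jnz (J)
  imm: (w>>0)&0x7ffffff=0x10 → $16
off 0x2c: read 3b 80 00 00 as big → 0x3b800000
  op=0x3b800000>>27=0x7 ⇒ lw (RR)
  rd: (w>>24)&0x7=0x3 → R3
  rs: (w>>21)&0x7=0x4 → R4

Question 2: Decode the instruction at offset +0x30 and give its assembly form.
off 0x30: read e8 00 00 00 as big → 0xe8000000
  op=0xe8000000>>27=0x1d ⇒ ret (N)

ret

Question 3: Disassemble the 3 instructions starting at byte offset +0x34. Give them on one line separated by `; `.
[34] 40 2e d1 64 → 0x402ed164
  opcode bits[31:27]=0x8: andi/RI
  [26:24] rd=0 = R0
  [23:0] imm=3068260 = $3068260
[38] c8 00 00 00 → 0xc8000000
  opcode bits[31:27]=0x19: jnz/J
  [26:0] imm=0 = $0
[3c] 41 7c be 89 → 0x417cbe89
  opcode bits[31:27]=0x8: andi/RI
  [26:24] rd=1 = R1
  [23:0] imm=8175241 = $8175241

andi $3068260, R0; jnz $0; andi $8175241, R1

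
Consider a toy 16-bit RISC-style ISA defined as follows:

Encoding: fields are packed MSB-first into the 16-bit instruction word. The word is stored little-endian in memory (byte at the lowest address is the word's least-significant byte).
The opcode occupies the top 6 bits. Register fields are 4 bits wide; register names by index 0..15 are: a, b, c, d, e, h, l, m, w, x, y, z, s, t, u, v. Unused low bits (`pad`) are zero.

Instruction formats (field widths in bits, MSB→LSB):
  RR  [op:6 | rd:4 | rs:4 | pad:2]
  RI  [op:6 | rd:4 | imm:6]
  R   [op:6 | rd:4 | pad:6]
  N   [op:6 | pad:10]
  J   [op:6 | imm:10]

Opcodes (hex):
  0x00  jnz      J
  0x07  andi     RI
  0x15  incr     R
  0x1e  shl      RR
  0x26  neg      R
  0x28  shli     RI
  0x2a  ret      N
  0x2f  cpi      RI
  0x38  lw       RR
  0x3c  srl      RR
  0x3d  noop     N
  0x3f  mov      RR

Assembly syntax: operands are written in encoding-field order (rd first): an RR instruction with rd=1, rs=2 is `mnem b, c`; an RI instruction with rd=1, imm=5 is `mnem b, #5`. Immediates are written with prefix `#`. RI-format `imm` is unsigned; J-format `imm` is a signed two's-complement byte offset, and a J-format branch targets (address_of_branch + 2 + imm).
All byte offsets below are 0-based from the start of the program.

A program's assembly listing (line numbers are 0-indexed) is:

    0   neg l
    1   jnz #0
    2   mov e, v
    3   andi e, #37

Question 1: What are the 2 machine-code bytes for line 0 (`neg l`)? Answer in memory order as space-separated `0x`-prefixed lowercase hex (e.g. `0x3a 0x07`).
0x80 0x99

0. neg fields op=0x26:6|rd=6:4|pad=0:6 → word 9980h → 80 99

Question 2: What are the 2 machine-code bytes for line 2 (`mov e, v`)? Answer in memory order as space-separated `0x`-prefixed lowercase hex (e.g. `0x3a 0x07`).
2. mov fields op=0x3f:6|rd=4:4|rs=15:4|pad=0:2 → word fd3ch → 3c fd

0x3c 0xfd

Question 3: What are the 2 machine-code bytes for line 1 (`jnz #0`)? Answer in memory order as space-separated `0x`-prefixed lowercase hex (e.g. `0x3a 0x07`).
L1: jnz op=0x0:6|imm=0:10 ⇒ 0x0000 ⇒ little 00 00

0x00 0x00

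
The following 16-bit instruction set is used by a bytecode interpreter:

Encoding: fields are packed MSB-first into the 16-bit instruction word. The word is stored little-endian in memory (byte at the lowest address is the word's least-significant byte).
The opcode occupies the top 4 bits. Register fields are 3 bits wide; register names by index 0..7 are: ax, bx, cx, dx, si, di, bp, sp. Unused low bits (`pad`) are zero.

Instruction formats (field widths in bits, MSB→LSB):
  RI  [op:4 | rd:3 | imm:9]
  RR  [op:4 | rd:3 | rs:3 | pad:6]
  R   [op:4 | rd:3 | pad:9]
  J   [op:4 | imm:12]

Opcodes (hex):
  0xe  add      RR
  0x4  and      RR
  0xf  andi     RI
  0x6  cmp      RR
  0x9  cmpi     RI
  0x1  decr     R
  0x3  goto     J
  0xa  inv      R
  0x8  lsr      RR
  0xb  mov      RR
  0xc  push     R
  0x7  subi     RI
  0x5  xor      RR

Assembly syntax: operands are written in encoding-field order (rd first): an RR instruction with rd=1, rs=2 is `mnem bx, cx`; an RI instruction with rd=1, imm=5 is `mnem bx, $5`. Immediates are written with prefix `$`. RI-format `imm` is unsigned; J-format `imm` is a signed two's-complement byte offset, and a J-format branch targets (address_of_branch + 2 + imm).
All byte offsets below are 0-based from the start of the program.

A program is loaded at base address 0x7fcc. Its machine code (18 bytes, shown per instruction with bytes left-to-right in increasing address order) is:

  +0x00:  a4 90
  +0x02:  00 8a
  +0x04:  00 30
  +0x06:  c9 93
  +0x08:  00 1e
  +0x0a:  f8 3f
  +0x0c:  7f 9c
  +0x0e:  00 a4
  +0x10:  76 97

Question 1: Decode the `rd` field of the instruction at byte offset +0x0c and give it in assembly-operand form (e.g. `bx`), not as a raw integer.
@+0c  little-endian(7f 9c) = 0x9c7f
  opcode bits[15:12]=0x9: cmpi/RI
  [11:9] rd=6 = bp
  [8:0] imm=127 = $127

bp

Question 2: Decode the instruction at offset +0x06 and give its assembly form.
off 0x06: read c9 93 as little → 0x93c9
  opcode bits[15:12]=0x9: cmpi/RI
  rd: (w>>9)&0x7=0x1 → bx
  imm: (w>>0)&0x1ff=0x1c9 → $457

cmpi bx, $457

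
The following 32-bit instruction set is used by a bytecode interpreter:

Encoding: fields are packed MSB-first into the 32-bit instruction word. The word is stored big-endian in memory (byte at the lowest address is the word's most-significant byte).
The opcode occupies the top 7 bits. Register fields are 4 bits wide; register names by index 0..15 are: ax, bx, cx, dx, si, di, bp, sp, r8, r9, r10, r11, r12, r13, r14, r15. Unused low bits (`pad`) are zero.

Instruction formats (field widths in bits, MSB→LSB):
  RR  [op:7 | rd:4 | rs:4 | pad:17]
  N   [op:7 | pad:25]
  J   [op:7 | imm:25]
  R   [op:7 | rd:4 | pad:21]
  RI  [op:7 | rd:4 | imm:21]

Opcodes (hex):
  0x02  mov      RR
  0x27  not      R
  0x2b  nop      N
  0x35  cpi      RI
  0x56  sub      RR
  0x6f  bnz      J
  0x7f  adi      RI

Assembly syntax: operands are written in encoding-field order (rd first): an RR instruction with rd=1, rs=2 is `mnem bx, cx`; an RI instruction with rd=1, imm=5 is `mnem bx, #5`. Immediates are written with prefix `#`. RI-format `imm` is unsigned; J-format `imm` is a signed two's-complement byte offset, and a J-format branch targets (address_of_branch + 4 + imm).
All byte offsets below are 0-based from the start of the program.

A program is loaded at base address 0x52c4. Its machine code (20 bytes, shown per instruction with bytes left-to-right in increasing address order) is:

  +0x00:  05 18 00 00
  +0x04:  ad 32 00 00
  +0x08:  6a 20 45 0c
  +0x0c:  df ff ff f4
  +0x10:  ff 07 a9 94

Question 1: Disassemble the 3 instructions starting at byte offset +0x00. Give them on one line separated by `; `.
[00] 05 18 00 00 → 0x05180000
  op=0x05180000>>25=0x2 ⇒ mov (RR)
  [24:21] rd=8 = r8
  [20:17] rs=12 = r12
[04] ad 32 00 00 → 0xad320000
  op=0xad320000>>25=0x56 ⇒ sub (RR)
  [24:21] rd=9 = r9
  [20:17] rs=9 = r9
[08] 6a 20 45 0c → 0x6a20450c
  op=0x6a20450c>>25=0x35 ⇒ cpi (RI)
  [24:21] rd=1 = bx
  [20:0] imm=17676 = #17676

mov r8, r12; sub r9, r9; cpi bx, #17676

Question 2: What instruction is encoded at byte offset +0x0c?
off 0x0c: read df ff ff f4 as big → 0xdffffff4
  opcode bits[31:25]=0x6f: bnz/J
  imm@[24:0]=0x1fffff4 (s25→-12) ⇒ #-12

bnz #-12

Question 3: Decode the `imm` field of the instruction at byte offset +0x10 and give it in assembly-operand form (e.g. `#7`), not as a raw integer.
off 0x10: read ff 07 a9 94 as big → 0xff07a994
  opcode bits[31:25]=0x7f: adi/RI
  rd: (w>>21)&0xf=0x8 → r8
  imm: (w>>0)&0x1fffff=0x7a994 → #502164

#502164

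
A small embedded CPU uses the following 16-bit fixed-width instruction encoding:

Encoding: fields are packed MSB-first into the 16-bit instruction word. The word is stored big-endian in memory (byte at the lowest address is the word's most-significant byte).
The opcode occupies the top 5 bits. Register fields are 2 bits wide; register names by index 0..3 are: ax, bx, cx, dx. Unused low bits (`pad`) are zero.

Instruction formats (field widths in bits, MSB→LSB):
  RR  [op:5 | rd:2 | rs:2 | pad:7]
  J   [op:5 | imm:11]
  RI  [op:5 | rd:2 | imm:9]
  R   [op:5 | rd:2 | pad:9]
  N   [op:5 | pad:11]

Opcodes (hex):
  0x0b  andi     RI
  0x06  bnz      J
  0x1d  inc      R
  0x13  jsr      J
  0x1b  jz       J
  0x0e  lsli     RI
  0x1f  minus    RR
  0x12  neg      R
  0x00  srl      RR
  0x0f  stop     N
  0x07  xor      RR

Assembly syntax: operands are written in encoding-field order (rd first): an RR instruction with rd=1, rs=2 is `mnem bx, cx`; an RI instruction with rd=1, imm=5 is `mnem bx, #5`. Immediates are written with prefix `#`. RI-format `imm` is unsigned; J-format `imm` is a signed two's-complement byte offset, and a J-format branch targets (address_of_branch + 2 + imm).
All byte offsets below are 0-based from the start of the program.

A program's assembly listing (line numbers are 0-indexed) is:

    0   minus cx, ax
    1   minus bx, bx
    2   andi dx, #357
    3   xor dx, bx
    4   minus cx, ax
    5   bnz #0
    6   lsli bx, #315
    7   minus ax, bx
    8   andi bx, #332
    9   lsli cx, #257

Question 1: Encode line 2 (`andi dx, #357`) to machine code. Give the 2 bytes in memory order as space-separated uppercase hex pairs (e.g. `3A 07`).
5F 65

L2: andi op=0xb:5|rd=3:2|imm=357:9 ⇒ 0x5f65 ⇒ big 5f 65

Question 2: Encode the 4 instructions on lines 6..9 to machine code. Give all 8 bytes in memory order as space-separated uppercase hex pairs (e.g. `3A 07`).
line 6 (lsli): pack op=0xe:5|rd=1:2|imm=315:9 = 0x733b; big→ 73 3b
line 7 (minus): pack op=0x1f:5|rd=0:2|rs=1:2|pad=0:7 = 0xf880; big→ f8 80
line 8 (andi): pack op=0xb:5|rd=1:2|imm=332:9 = 0x5b4c; big→ 5b 4c
line 9 (lsli): pack op=0xe:5|rd=2:2|imm=257:9 = 0x7501; big→ 75 01

73 3B F8 80 5B 4C 75 01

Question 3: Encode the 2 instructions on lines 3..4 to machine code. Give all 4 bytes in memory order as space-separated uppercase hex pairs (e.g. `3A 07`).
line 3 (xor): pack op=0x7:5|rd=3:2|rs=1:2|pad=0:7 = 0x3e80; big→ 3e 80
line 4 (minus): pack op=0x1f:5|rd=2:2|rs=0:2|pad=0:7 = 0xfc00; big→ fc 00

3E 80 FC 00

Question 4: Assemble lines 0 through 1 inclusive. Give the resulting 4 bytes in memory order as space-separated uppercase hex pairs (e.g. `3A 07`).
L0: minus op=0x1f:5|rd=2:2|rs=0:2|pad=0:7 ⇒ 0xfc00 ⇒ big fc 00
L1: minus op=0x1f:5|rd=1:2|rs=1:2|pad=0:7 ⇒ 0xfa80 ⇒ big fa 80

FC 00 FA 80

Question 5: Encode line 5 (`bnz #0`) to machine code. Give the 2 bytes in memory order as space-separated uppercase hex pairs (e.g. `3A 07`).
line 5 (bnz): pack op=0x6:5|imm=0:11 = 0x3000; big→ 30 00

30 00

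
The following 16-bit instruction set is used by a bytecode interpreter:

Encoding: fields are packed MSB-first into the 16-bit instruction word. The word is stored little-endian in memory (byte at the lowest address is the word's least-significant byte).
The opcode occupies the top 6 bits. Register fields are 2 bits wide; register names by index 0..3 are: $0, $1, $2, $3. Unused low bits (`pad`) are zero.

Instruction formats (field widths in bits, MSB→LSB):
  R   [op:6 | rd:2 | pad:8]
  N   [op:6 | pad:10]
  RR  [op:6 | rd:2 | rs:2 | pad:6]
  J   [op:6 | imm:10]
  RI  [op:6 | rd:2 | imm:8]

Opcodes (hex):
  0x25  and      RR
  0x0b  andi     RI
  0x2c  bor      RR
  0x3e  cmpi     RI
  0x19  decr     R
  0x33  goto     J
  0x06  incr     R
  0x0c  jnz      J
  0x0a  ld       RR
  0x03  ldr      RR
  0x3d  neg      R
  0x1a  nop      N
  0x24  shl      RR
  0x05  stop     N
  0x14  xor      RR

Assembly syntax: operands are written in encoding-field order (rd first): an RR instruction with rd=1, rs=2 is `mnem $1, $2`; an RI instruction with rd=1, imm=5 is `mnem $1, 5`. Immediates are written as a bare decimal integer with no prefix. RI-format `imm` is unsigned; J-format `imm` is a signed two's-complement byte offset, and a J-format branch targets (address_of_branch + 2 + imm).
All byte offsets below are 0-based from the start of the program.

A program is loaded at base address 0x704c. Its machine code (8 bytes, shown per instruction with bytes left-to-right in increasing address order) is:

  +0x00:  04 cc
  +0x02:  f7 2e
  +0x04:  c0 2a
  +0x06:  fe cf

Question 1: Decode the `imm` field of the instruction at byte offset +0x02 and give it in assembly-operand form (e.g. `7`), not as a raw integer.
+0x02: f7 2e ⇒ word 0x2ef7 (little)
  op=0x2ef7>>10=0xb ⇒ andi (RI)
  [9:8] rd=2 = $2
  [7:0] imm=247 = 247

247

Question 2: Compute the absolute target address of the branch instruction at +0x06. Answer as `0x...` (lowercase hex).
0x7052

off 0x06: read fe cf as little → 0xcffe
  top 6b → 0x33 → goto [J]
  imm@[9:0]=0x3fe (s10→-2) ⇒ -2
  target = base 0x704c + off 0x06 + 2 + imm -2 = 0x7052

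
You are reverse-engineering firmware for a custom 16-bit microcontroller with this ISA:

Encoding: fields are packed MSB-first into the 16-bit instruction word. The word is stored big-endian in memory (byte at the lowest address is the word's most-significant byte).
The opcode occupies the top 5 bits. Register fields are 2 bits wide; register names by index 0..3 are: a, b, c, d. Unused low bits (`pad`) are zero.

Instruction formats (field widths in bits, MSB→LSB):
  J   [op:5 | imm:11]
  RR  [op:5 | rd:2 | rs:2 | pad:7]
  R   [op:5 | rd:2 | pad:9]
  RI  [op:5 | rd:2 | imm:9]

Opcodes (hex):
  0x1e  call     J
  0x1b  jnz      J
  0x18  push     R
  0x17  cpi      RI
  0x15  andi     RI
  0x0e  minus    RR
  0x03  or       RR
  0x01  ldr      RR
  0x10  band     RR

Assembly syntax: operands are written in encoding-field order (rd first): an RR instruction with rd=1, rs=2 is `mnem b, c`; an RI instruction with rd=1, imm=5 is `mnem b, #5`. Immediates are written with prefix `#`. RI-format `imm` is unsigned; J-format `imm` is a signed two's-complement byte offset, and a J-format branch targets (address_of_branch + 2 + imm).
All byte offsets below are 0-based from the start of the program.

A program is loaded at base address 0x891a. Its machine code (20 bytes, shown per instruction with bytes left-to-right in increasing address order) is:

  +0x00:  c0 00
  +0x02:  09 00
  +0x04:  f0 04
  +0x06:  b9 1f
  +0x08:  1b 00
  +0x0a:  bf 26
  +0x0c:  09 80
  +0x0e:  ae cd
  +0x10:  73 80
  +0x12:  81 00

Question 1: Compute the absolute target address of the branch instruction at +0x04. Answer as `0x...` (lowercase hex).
+0x04: f0 04 ⇒ word 0xf004 (big)
  op=0xf004>>11=0x1e ⇒ call (J)
  imm@[10:0]=0x4 ⇒ #4
  target = base 0x891a + off 0x04 + 2 + imm 4 = 0x8924

0x8924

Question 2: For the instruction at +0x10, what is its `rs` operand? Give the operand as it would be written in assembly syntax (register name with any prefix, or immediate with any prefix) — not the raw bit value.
off 0x10: read 73 80 as big → 0x7380
  opcode bits[15:11]=0xe: minus/RR
  rd: (w>>9)&0x3=0x1 → b
  rs: (w>>7)&0x3=0x3 → d

d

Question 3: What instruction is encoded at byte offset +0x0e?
andi d, #205

[0e] ae cd → 0xaecd
  top 5b → 0x15 → andi [RI]
  rd@[10:9]=0x3 ⇒ d
  imm@[8:0]=0xcd ⇒ #205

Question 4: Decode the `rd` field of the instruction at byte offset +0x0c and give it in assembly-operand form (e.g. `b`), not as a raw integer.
a

[0c] 09 80 → 0x0980
  top 5b → 0x1 → ldr [RR]
  [10:9] rd=0 = a
  [8:7] rs=3 = d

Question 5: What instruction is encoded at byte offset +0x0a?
cpi d, #294

@+0a  big-endian(bf 26) = 0xbf26
  top 5b → 0x17 → cpi [RI]
  rd@[10:9]=0x3 ⇒ d
  imm@[8:0]=0x126 ⇒ #294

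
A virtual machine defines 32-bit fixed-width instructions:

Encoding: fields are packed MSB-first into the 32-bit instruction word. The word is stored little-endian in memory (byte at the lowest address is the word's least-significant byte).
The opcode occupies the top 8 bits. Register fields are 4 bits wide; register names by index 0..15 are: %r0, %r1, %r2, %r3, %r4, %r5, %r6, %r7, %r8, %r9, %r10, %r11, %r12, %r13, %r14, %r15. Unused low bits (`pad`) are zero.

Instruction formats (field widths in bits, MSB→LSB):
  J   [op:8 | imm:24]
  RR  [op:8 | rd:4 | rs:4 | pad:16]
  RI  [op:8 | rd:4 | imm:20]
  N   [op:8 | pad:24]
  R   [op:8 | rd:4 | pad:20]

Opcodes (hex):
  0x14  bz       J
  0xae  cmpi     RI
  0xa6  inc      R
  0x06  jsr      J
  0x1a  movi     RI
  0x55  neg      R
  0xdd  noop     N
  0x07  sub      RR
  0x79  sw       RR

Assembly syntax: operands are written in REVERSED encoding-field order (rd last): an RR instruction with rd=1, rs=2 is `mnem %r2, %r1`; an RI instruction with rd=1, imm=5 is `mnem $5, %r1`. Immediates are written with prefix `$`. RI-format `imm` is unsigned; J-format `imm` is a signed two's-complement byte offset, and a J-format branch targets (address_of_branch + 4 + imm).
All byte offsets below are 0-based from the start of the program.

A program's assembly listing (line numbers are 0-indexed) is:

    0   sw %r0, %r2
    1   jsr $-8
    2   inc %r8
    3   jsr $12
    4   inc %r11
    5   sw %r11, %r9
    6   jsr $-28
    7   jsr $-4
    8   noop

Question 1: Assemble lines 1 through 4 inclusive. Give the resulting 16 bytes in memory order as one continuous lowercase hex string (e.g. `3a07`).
f8ffff06000080a60c0000060000b0a6

line 1 (jsr): pack op=0x6:8|imm=-8:24 = 0x06fffff8; little→ f8 ff ff 06
line 2 (inc): pack op=0xa6:8|rd=8:4|pad=0:20 = 0xa6800000; little→ 00 00 80 a6
line 3 (jsr): pack op=0x6:8|imm=12:24 = 0x0600000c; little→ 0c 00 00 06
line 4 (inc): pack op=0xa6:8|rd=11:4|pad=0:20 = 0xa6b00000; little→ 00 00 b0 a6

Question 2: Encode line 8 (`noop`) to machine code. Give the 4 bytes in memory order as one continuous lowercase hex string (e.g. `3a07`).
000000dd

L8: noop op=0xdd:8|pad=0:24 ⇒ 0xdd000000 ⇒ little 00 00 00 dd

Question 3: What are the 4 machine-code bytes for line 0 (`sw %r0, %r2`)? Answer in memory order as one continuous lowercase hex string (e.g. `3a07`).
00002079

L0: sw op=0x79:8|rd=2:4|rs=0:4|pad=0:16 ⇒ 0x79200000 ⇒ little 00 00 20 79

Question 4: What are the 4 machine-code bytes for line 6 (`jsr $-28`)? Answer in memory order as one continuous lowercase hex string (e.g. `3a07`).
e4ffff06

line 6 (jsr): pack op=0x6:8|imm=-28:24 = 0x06ffffe4; little→ e4 ff ff 06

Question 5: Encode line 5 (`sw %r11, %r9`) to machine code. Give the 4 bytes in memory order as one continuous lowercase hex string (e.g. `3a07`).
00009b79

5. sw fields op=0x79:8|rd=9:4|rs=11:4|pad=0:16 → word 799b0000h → 00 00 9b 79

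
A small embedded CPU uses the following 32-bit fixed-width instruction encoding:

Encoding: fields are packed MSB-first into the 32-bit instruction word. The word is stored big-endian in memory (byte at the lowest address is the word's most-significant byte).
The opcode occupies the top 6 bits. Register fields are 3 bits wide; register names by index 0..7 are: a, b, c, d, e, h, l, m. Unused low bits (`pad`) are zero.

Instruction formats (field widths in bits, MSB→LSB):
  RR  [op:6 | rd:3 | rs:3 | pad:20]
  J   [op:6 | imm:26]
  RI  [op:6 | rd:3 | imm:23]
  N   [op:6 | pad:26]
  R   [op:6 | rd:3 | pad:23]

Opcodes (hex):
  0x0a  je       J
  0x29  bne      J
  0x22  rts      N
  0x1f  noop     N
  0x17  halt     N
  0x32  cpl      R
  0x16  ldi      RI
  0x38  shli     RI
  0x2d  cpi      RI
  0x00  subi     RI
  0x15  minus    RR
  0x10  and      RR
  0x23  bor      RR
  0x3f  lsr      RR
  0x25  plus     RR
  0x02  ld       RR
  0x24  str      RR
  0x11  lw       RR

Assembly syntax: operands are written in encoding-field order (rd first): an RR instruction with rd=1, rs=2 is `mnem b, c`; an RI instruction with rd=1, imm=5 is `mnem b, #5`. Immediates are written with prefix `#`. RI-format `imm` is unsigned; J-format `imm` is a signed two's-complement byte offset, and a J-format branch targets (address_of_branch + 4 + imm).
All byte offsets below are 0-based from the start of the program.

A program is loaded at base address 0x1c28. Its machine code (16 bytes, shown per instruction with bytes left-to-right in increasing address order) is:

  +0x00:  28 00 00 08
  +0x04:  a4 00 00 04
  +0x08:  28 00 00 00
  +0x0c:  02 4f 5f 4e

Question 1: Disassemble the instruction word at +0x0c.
subi e, #5201742

@+0c  big-endian(02 4f 5f 4e) = 0x024f5f4e
  top 6b → 0x0 → subi [RI]
  [25:23] rd=4 = e
  [22:0] imm=5201742 = #5201742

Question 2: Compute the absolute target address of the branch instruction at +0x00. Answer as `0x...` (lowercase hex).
off 0x00: read 28 00 00 08 as big → 0x28000008
  opcode bits[31:26]=0xa: je/J
  imm@[25:0]=0x8 ⇒ #8
  target = base 0x1c28 + off 0x00 + 4 + imm 8 = 0x1c34

0x1c34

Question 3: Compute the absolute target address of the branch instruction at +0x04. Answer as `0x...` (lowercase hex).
off 0x04: read a4 00 00 04 as big → 0xa4000004
  opcode bits[31:26]=0x29: bne/J
  [25:0] imm=4 = #4
  target = base 0x1c28 + off 0x04 + 4 + imm 4 = 0x1c34

0x1c34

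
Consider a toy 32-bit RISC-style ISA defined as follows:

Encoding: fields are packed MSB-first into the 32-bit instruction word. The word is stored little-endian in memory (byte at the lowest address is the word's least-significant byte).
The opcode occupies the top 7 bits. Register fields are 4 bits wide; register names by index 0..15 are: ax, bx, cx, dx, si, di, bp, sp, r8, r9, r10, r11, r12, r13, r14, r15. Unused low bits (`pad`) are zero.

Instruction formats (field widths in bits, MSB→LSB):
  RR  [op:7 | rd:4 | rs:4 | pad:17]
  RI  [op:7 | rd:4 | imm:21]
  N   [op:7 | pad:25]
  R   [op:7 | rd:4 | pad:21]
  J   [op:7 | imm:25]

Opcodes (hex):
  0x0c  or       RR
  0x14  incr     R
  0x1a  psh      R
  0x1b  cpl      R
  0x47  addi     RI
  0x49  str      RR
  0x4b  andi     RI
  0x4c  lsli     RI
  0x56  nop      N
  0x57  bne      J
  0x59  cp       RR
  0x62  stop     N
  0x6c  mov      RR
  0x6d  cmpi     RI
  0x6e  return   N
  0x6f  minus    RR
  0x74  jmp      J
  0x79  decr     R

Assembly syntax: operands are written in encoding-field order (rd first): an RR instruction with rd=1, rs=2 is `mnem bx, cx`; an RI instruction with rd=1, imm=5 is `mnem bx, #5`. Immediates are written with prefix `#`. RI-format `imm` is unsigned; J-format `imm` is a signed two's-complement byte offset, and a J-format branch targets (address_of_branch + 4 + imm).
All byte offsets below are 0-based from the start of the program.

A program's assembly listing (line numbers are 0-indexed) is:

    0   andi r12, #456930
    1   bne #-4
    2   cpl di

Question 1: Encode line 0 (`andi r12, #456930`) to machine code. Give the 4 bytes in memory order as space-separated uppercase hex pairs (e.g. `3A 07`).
L0: andi op=0x4b:7|rd=12:4|imm=456930:21 ⇒ 0x9786f8e2 ⇒ little e2 f8 86 97

E2 F8 86 97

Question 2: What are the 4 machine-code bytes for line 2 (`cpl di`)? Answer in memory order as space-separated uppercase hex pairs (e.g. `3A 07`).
L2: cpl op=0x1b:7|rd=5:4|pad=0:21 ⇒ 0x36a00000 ⇒ little 00 00 a0 36

00 00 A0 36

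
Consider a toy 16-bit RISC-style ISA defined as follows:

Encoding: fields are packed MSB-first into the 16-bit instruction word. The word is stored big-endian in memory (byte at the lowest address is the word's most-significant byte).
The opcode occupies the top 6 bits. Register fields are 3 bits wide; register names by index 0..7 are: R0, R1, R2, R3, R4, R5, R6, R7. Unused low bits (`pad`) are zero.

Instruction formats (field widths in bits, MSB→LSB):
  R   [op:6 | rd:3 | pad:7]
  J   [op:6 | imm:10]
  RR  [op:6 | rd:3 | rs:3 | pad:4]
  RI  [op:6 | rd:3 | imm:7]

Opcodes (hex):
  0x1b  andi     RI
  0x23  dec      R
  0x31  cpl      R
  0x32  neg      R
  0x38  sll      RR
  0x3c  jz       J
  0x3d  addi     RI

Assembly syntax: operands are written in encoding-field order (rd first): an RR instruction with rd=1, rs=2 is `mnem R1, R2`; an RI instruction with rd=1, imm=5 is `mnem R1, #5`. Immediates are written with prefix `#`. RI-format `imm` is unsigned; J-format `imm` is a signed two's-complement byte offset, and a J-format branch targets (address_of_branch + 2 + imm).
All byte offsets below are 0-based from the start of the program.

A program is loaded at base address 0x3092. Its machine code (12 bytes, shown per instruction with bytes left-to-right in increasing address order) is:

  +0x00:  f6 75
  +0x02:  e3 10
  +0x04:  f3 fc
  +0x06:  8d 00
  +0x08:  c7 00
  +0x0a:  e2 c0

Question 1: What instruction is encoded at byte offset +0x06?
dec R2

@+06  big-endian(8d 00) = 0x8d00
  op=0x8d00>>10=0x23 ⇒ dec (R)
  [9:7] rd=2 = R2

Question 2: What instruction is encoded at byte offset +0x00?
addi R4, #117

off 0x00: read f6 75 as big → 0xf675
  op=0xf675>>10=0x3d ⇒ addi (RI)
  rd: (w>>7)&0x7=0x4 → R4
  imm: (w>>0)&0x7f=0x75 → #117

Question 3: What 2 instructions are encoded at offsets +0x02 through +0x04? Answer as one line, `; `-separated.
+0x02: e3 10 ⇒ word 0xe310 (big)
  top 6b → 0x38 → sll [RR]
  rd: (w>>7)&0x7=0x6 → R6
  rs: (w>>4)&0x7=0x1 → R1
+0x04: f3 fc ⇒ word 0xf3fc (big)
  top 6b → 0x3c → jz [J]
  imm: (w>>0)&0x3ff=0x3fc (s10→-4) → #-4

sll R6, R1; jz #-4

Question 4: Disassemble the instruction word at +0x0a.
sll R5, R4

off 0x0a: read e2 c0 as big → 0xe2c0
  op=0xe2c0>>10=0x38 ⇒ sll (RR)
  rd@[9:7]=0x5 ⇒ R5
  rs@[6:4]=0x4 ⇒ R4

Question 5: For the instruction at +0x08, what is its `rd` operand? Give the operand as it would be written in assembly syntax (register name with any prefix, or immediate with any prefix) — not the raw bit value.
@+08  big-endian(c7 00) = 0xc700
  op=0xc700>>10=0x31 ⇒ cpl (R)
  rd@[9:7]=0x6 ⇒ R6

R6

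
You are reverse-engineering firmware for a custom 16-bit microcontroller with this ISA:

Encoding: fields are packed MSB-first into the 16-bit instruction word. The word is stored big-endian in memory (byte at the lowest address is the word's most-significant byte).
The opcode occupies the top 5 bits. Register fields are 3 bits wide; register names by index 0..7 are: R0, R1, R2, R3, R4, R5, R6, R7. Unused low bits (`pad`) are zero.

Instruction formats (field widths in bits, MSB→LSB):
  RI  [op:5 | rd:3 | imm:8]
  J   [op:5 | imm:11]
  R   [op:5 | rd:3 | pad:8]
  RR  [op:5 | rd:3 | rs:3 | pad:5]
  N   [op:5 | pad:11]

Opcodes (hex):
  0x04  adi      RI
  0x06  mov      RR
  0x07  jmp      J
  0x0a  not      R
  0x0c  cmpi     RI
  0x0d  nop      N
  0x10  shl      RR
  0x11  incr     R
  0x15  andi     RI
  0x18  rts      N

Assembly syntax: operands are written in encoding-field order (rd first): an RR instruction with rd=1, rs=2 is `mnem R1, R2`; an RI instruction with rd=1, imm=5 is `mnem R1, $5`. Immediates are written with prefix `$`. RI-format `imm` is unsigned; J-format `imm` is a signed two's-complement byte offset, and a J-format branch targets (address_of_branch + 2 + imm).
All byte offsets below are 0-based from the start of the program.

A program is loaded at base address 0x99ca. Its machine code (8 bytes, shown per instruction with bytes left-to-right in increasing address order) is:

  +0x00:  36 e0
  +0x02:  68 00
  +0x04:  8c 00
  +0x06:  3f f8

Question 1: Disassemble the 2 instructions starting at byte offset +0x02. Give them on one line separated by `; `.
@+02  big-endian(68 00) = 0x6800
  op=0x6800>>11=0xd ⇒ nop (N)
@+04  big-endian(8c 00) = 0x8c00
  op=0x8c00>>11=0x11 ⇒ incr (R)
  rd@[10:8]=0x4 ⇒ R4

nop; incr R4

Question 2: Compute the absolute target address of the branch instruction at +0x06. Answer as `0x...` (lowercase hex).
0x99ca

[06] 3f f8 → 0x3ff8
  op=0x3ff8>>11=0x7 ⇒ jmp (J)
  [10:0] imm=2040 (s11→-8) = $-8
  target = base 0x99ca + off 0x06 + 2 + imm -8 = 0x99ca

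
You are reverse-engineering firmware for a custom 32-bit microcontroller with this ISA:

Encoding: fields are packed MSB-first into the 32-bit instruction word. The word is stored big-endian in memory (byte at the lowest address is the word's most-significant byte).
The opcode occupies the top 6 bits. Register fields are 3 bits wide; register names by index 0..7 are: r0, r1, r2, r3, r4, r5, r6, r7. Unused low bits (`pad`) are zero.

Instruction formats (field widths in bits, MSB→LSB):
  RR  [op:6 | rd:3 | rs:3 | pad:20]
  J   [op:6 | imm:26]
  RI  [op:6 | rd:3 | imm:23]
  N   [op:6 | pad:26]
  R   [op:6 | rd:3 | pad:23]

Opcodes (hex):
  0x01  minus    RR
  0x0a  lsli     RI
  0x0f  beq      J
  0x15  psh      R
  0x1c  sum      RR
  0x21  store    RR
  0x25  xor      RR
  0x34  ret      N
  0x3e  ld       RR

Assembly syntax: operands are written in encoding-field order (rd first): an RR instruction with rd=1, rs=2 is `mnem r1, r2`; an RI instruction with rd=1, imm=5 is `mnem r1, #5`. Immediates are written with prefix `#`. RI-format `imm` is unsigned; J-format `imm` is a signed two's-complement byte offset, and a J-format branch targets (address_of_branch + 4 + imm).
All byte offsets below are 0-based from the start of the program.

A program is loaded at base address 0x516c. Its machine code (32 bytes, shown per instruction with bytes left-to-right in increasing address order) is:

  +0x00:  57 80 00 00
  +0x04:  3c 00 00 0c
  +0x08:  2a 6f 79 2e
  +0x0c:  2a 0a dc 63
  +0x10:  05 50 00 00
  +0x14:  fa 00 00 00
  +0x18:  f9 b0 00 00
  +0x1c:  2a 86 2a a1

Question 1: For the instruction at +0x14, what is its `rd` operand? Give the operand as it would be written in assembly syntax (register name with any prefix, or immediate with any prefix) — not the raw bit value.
[14] fa 00 00 00 → 0xfa000000
  top 6b → 0x3e → ld [RR]
  rd: (w>>23)&0x7=0x4 → r4
  rs: (w>>20)&0x7=0x0 → r0

r4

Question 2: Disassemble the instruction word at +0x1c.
off 0x1c: read 2a 86 2a a1 as big → 0x2a862aa1
  op=0x2a862aa1>>26=0xa ⇒ lsli (RI)
  [25:23] rd=5 = r5
  [22:0] imm=404129 = #404129

lsli r5, #404129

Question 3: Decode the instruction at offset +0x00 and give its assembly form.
psh r7

[00] 57 80 00 00 → 0x57800000
  opcode bits[31:26]=0x15: psh/R
  rd@[25:23]=0x7 ⇒ r7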